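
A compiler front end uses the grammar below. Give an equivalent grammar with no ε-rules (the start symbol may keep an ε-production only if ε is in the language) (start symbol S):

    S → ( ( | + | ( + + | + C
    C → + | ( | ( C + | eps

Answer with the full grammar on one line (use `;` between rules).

Nullable nonterminals: {C}.
ε ∉ L(G), so no ε-production is kept.
For each production, add variants omitting each subset of nullable occurrences: C → ( C + gives ( C + | ( +.

S → ( ( | + | ( + + | + C; C → + | ( | ( C + | ( +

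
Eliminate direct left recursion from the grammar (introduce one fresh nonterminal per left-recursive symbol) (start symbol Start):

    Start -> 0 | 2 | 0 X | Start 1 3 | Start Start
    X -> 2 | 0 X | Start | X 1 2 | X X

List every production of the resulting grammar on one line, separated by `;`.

Left recursion appears on Start, X.
For Start: α = {1 3, Start}, β = {0, 2, 0 X}. Rewrite as Start → β Start1 and Start1 → α Start1 | ε.
For X: α = {1 2, X}, β = {2, 0 X, Start}. Rewrite as X → β X1 and X1 → α X1 | ε.

Start -> 0 Start1 | 2 Start1 | 0 X Start1; X -> 2 X1 | 0 X X1 | Start X1; Start1 -> 1 3 Start1 | Start Start1 | ε; X1 -> 1 2 X1 | X X1 | ε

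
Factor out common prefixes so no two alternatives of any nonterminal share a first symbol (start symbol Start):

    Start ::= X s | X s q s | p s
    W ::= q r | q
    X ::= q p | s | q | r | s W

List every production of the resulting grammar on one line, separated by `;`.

Start has alternatives sharing prefix 'X s': factor to Start → X s Start1 with Start1 → ε | q s.
W has alternatives sharing prefix 'q': factor to W → q W1 with W1 → r | ε.
X has alternatives sharing prefix 'q': factor to X → q X1 with X1 → p | ε.
X has alternatives sharing prefix 's': factor to X → s X2 with X2 → ε | W.

Start ::= p s | X s Start1; W ::= q W1; X ::= r | q X1 | s X2; Start1 ::= ε | q s; W1 ::= r | ε; X1 ::= p | ε; X2 ::= ε | W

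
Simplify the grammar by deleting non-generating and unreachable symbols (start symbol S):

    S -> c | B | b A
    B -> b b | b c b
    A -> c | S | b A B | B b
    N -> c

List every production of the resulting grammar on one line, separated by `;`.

S -> c | B | b A; B -> b b | b c b; A -> c | S | b A B | B b

Generating nonterminals: {A, B, N, S}.
Reachable from S after that: {A, B, S}.
Removed useless symbols: {N} and every production mentioning them.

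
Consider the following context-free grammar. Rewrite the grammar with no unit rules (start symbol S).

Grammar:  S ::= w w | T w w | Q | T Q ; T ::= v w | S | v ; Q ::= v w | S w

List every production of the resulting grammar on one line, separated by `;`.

S ::= w w | T w w | T Q | v w | S w; T ::= w w | T w w | T Q | v w | S w | v; Q ::= v w | S w

Unit pairs: S ⇒* {Q}; T ⇒* {Q, S}.
For each unit pair (A, B), copy every non-unit production of B to A, then drop all unit productions.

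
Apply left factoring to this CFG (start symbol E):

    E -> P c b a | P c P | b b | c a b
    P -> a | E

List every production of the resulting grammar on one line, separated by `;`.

E has alternatives sharing prefix 'P c': factor to E → P c E' with E' → b a | P.

E -> b b | c a b | P c E'; P -> a | E; E' -> b a | P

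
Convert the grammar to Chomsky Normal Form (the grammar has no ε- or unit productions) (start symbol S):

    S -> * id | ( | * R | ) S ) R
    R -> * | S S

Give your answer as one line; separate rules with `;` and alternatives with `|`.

S -> X1 X2 | ( | X1 R | X3 Y1; R -> * | S S; X1 -> *; X2 -> id; X3 -> ); Y1 -> S Y2; Y2 -> X3 R

Introduce a nonterminal for each terminal appearing in a rule of length ≥ 2: X1 → *, X2 → id, X3 → ).
Binarize each right-hand side of length ≥ 3 by chaining fresh nonterminals (Y1, Y2, …): affected rules were S → X3 S X3 R.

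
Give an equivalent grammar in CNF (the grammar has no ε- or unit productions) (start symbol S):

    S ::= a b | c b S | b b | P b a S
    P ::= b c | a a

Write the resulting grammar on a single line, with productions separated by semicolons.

Introduce a nonterminal for each terminal appearing in a rule of length ≥ 2: X1 → a, X2 → b, X3 → c.
Binarize each right-hand side of length ≥ 3 by chaining fresh nonterminals (Y1, Y2, …): affected rules were S → X3 X2 S; S → P X2 X1 S.

S ::= X1 X2 | X3 Y1 | X2 X2 | P Y2; P ::= X2 X3 | X1 X1; X1 ::= a; X2 ::= b; X3 ::= c; Y1 ::= X2 S; Y2 ::= X2 Y3; Y3 ::= X1 S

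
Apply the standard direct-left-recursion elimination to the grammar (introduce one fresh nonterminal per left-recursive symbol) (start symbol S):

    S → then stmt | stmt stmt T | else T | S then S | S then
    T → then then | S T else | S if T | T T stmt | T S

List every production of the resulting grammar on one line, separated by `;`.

S → then stmt S' | stmt stmt T S' | else T S'; T → then then T' | S T else T' | S if T T'; S' → then S S' | then S' | ε; T' → T stmt T' | S T' | ε

Directly left-recursive nonterminals: S, T.
For S: α = {then S, then}, β = {then stmt, stmt stmt T, else T}. Rewrite as S → β S' and S' → α S' | ε.
For T: α = {T stmt, S}, β = {then then, S T else, S if T}. Rewrite as T → β T' and T' → α T' | ε.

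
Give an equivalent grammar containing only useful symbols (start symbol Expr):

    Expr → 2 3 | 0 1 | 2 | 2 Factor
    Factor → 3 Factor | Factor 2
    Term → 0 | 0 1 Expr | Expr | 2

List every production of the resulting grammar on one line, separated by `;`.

Generating nonterminals: {Expr, Term}.
Reachable from Expr after that: {Expr}.
Removed useless symbols: {Factor, Term} and every production mentioning them.

Expr → 2 3 | 0 1 | 2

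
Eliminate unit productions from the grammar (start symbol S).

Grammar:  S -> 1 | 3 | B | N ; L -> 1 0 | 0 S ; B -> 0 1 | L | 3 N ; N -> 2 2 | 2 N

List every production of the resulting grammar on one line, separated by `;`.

Unit pairs: B ⇒* {L}; S ⇒* {B, L, N}.
For each unit pair (A, B), copy every non-unit production of B to A, then drop all unit productions.

S -> 1 0 | 0 S | 0 1 | 3 N | 1 | 3 | 2 2 | 2 N; L -> 1 0 | 0 S; B -> 1 0 | 0 S | 0 1 | 3 N; N -> 2 2 | 2 N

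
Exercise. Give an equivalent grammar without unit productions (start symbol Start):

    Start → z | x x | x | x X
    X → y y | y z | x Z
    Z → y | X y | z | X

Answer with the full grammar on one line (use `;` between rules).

Unit pairs: Z ⇒* {X}.
For each unit pair (A, B), copy every non-unit production of B to A, then drop all unit productions.

Start → z | x x | x | x X; X → y y | y z | x Z; Z → y | X y | z | y y | y z | x Z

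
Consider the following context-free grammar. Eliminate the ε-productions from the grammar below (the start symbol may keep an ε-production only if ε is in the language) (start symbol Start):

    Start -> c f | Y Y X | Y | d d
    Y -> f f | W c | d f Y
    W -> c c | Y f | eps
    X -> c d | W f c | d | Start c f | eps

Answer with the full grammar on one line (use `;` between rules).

Start -> c f | Y Y X | Y Y | Y | d d; Y -> f f | W c | c | d f Y; W -> c c | Y f; X -> c d | W f c | f c | d | Start c f

Nullable nonterminals: {W, X}.
ε ∉ L(G), so no ε-production is kept.
For each production, add variants omitting each subset of nullable occurrences: Start → Y Y X gives Y Y X | Y Y. Y → W c gives W c | c. X → W f c gives W f c | f c.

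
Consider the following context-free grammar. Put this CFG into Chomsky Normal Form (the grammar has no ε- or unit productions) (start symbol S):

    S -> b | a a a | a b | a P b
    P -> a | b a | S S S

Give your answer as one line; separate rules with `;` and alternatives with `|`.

Introduce a nonterminal for each terminal appearing in a rule of length ≥ 2: X1 → a, X2 → b.
Binarize each right-hand side of length ≥ 3 by chaining fresh nonterminals (Y1, Y2, …): affected rules were S → X1 X1 X1; S → X1 P X2; P → S S S.

S -> b | X1 Y1 | X1 X2 | X1 Y2; P -> a | X2 X1 | S Y3; X1 -> a; X2 -> b; Y1 -> X1 X1; Y2 -> P X2; Y3 -> S S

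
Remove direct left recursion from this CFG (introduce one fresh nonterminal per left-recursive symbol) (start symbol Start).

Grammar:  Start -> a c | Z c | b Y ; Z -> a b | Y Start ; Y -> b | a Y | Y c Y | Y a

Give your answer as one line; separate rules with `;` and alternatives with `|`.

Directly left-recursive nonterminal: Y.
For Y: α = {c Y, a}, β = {b, a Y}. Rewrite as Y → β Y1 and Y1 → α Y1 | ε.

Start -> a c | Z c | b Y; Z -> a b | Y Start; Y -> b Y1 | a Y Y1; Y1 -> c Y Y1 | a Y1 | ε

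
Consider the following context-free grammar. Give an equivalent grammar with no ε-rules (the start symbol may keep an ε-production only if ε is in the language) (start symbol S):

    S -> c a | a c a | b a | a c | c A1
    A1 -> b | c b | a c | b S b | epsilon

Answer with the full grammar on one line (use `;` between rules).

S -> c a | a c a | b a | a c | c A1 | c; A1 -> b | c b | a c | b S b

The nullable symbols are {A1}.
ε ∉ L(G), so no ε-production is kept.
Add the nullable-subset variants: S → c A1 gives c A1 | c.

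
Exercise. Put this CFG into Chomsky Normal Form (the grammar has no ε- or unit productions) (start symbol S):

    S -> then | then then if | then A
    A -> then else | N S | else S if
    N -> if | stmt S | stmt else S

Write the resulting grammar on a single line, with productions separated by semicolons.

S -> then | X1 Y1 | X1 A; A -> X1 X3 | N S | X3 Y2; N -> if | X4 S | X4 Y3; X1 -> then; X2 -> if; X3 -> else; X4 -> stmt; Y1 -> X1 X2; Y2 -> S X2; Y3 -> X3 S

Introduce a nonterminal for each terminal appearing in a rule of length ≥ 2: X1 → then, X2 → if, X3 → else, X4 → stmt.
Binarize each right-hand side of length ≥ 3 by chaining fresh nonterminals (Y1, Y2, …): affected rules were S → X1 X1 X2; A → X3 S X2; N → X4 X3 S.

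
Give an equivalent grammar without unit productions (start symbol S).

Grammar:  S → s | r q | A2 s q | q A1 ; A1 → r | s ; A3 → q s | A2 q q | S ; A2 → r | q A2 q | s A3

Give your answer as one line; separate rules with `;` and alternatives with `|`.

Unit pairs: A3 ⇒* {S}.
Replace each nonterminal's rules with the union of the non-unit rules of every nonterminal it unit-derives.

S → s | r q | A2 s q | q A1; A1 → r | s; A3 → s | r q | A2 s q | q A1 | q s | A2 q q; A2 → r | q A2 q | s A3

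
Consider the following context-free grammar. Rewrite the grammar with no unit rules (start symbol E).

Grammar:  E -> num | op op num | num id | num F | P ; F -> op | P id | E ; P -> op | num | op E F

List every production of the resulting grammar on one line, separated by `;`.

E -> num | op op num | num id | num F | op | op E F; F -> num | op op num | num id | num F | op | P id | op E F; P -> op | num | op E F

Unit pairs: E ⇒* {P}; F ⇒* {E, P}.
For every A with A ⇒* B via unit rules, add B's non-unit alternatives to A; then delete every rule of the form X → Y.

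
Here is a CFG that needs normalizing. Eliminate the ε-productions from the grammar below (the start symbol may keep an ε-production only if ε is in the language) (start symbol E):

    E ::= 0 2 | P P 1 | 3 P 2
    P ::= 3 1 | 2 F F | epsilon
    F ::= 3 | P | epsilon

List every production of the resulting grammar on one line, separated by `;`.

Nullable set = {F, P}.
ε ∉ L(G), so no ε-production is kept.
Add the nullable-subset variants: E → P P 1 gives P P 1 | P 1 | 1. E → 3 P 2 gives 3 P 2 | 3 2. P → 2 F F gives 2 F F | 2 F | 2.

E ::= 0 2 | P P 1 | P 1 | 1 | 3 P 2 | 3 2; P ::= 3 1 | 2 F F | 2 F | 2; F ::= 3 | P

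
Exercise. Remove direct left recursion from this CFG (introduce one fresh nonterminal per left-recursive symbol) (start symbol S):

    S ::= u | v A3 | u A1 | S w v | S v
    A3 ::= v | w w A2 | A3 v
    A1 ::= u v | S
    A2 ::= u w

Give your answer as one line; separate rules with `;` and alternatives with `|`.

S ::= u S' | v A3 S' | u A1 S'; A3 ::= v A3' | w w A2 A3'; A1 ::= u v | S; A2 ::= u w; S' ::= w v S' | v S' | ε; A3' ::= v A3' | ε

Directly left-recursive nonterminals: S, A3.
For S: α = {w v, v}, β = {u, v A3, u A1}. Rewrite as S → β S' and S' → α S' | ε.
For A3: α = {v}, β = {v, w w A2}. Rewrite as A3 → β A3' and A3' → α A3' | ε.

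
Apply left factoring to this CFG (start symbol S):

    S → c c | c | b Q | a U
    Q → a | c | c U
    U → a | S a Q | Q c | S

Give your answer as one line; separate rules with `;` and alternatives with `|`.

S has alternatives sharing prefix 'c': factor to S → c S' with S' → c | ε.
Q has alternatives sharing prefix 'c': factor to Q → c Q' with Q' → ε | U.
U has alternatives sharing prefix 'S': factor to U → S U' with U' → a Q | ε.

S → b Q | a U | c S'; Q → a | c Q'; U → a | Q c | S U'; S' → c | ε; Q' → ε | U; U' → a Q | ε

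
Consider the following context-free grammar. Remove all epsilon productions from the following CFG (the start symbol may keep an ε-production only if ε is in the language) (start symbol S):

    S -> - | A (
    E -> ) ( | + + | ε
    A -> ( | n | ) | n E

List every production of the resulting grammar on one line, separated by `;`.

S -> - | A (; E -> ) ( | + +; A -> ( | n | ) | n E

The nullable symbols are {E}.
ε ∉ L(G), so no ε-production is kept.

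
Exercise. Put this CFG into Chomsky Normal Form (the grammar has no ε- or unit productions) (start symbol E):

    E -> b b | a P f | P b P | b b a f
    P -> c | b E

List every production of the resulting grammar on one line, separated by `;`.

Introduce a nonterminal for each terminal appearing in a rule of length ≥ 2: X1 → b, X2 → a, X3 → f.
Binarize each right-hand side of length ≥ 3 by chaining fresh nonterminals (Y1, Y2, …): affected rules were E → X2 P X3; E → P X1 P; E → X1 X1 X2 X3.

E -> X1 X1 | X2 Y1 | P Y2 | X1 Y3; P -> c | X1 E; X1 -> b; X2 -> a; X3 -> f; Y1 -> P X3; Y2 -> X1 P; Y3 -> X1 Y4; Y4 -> X2 X3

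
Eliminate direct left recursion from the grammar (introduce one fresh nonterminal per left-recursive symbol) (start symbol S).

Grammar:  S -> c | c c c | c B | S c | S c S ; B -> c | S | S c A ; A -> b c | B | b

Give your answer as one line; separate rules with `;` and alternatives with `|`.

Left recursion appears on S.
For S: α = {c, c S}, β = {c, c c c, c B}. Rewrite as S → β S' and S' → α S' | ε.

S -> c S' | c c c S' | c B S'; B -> c | S | S c A; A -> b c | B | b; S' -> c S' | c S S' | ε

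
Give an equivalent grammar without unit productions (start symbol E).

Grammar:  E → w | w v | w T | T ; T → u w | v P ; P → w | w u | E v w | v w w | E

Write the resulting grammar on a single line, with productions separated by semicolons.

Unit pairs: E ⇒* {T}; P ⇒* {E, T}.
For every A with A ⇒* B via unit rules, add B's non-unit alternatives to A; then delete every rule of the form X → Y.

E → w | w v | w T | u w | v P; T → u w | v P; P → w | w v | w T | w u | E v w | v w w | u w | v P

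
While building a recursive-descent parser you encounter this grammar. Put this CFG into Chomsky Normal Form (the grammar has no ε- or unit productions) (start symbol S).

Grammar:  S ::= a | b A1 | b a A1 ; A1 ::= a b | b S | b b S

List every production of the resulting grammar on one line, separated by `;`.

Introduce a nonterminal for each terminal appearing in a rule of length ≥ 2: X1 → b, X2 → a.
Binarize each right-hand side of length ≥ 3 by chaining fresh nonterminals (Y1, Y2, …): affected rules were S → X1 X2 A1; A1 → X1 X1 S.

S ::= a | X1 A1 | X1 Y1; A1 ::= X2 X1 | X1 S | X1 Y2; X1 ::= b; X2 ::= a; Y1 ::= X2 A1; Y2 ::= X1 S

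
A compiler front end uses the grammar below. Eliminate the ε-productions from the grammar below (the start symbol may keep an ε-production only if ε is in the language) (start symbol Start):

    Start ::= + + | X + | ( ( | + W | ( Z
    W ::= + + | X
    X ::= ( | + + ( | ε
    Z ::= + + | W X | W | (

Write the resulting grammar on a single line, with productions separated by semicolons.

Start ::= + + | X + | + | ( ( | + W | ( Z | (; W ::= + + | X; X ::= ( | + + (; Z ::= + + | W X | W | X | (

Nullable set = {W, X, Z}.
ε ∉ L(G), so no ε-production is kept.
Add the nullable-subset variants: Start → X + gives X + | +. Start → ( Z gives ( Z | (. Z → W X gives W X | W | X.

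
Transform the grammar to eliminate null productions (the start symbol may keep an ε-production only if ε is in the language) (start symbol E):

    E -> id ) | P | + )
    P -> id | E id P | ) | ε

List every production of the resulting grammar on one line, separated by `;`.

The nullable symbols are {E, P}.
ε ∈ L(G) since E is nullable, so keep E → ε.
Expand every rule over subsets of its nullable positions: P → E id P gives E id P | E id | id P.

E -> id ) | P | + ) | ε; P -> id | E id P | E id | id P | )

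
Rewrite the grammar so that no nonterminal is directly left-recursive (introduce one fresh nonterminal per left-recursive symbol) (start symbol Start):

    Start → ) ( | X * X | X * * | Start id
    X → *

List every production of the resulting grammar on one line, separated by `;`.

Left recursion appears on Start.
For Start: α = {id}, β = {) (, X * X, X * *}. Rewrite as Start → β Start1 and Start1 → α Start1 | ε.

Start → ) ( Start1 | X * X Start1 | X * * Start1; X → *; Start1 → id Start1 | eps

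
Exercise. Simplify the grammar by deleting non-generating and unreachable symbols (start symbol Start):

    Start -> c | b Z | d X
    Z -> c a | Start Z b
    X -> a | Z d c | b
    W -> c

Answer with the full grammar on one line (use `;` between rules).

Generating nonterminals: {Start, W, X, Z}.
Reachable from Start after that: {Start, X, Z}.
Removed useless symbols: {W} and every production mentioning them.

Start -> c | b Z | d X; Z -> c a | Start Z b; X -> a | Z d c | b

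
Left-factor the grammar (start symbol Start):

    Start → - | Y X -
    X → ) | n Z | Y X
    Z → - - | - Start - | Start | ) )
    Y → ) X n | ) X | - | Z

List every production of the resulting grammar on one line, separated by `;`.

Start → - | Y X -; X → ) | n Z | Y X; Z → Start | ) ) | - Z1; Y → - | Z | ) X Y1; Z1 → - | Start -; Y1 → n | epsilon

Z has alternatives sharing prefix '-': factor to Z → - Z1 with Z1 → - | Start -.
Y has alternatives sharing prefix ') X': factor to Y → ) X Y1 with Y1 → n | ε.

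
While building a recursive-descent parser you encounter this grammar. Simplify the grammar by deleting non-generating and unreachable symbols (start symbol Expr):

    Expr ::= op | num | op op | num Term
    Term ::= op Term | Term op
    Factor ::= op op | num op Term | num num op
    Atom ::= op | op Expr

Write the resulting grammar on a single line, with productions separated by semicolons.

Expr ::= op | num | op op

Generating nonterminals: {Atom, Expr, Factor}.
Reachable from Expr after that: {Expr}.
Removed useless symbols: {Atom, Factor, Term} and every production mentioning them.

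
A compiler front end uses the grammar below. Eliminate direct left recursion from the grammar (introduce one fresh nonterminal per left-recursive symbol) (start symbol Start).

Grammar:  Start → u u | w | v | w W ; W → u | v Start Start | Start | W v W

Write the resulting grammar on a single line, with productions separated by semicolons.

Start → u u | w | v | w W; W → u W1 | v Start Start W1 | Start W1; W1 → v W W1 | eps

W is directly left-recursive.
For W: α = {v W}, β = {u, v Start Start, Start}. Rewrite as W → β W1 and W1 → α W1 | ε.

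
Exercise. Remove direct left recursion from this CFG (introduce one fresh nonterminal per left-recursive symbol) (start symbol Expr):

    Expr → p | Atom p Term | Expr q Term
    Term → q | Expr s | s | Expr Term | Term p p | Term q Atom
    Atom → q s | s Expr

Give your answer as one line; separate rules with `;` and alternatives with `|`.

Expr, Term are directly left-recursive.
For Expr: α = {q Term}, β = {p, Atom p Term}. Rewrite as Expr → β Expr1 and Expr1 → α Expr1 | ε.
For Term: α = {p p, q Atom}, β = {q, Expr s, s, Expr Term}. Rewrite as Term → β Term1 and Term1 → α Term1 | ε.

Expr → p Expr1 | Atom p Term Expr1; Term → q Term1 | Expr s Term1 | s Term1 | Expr Term Term1; Atom → q s | s Expr; Expr1 → q Term Expr1 | ε; Term1 → p p Term1 | q Atom Term1 | ε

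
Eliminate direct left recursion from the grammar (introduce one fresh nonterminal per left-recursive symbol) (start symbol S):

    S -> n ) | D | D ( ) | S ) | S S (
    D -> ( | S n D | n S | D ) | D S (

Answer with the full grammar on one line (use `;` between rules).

S -> n ) S' | D S' | D ( ) S'; D -> ( D' | S n D D' | n S D'; S' -> ) S' | S ( S' | ε; D' -> ) D' | S ( D' | ε

S, D are directly left-recursive.
For S: α = {), S (}, β = {n ), D, D ( )}. Rewrite as S → β S' and S' → α S' | ε.
For D: α = {), S (}, β = {(, S n D, n S}. Rewrite as D → β D' and D' → α D' | ε.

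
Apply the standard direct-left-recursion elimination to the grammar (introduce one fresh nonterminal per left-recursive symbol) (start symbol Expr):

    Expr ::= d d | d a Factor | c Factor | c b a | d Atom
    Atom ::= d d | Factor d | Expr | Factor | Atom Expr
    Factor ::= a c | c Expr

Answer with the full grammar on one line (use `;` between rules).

Expr ::= d d | d a Factor | c Factor | c b a | d Atom; Atom ::= d d Atom1 | Factor d Atom1 | Expr Atom1 | Factor Atom1; Factor ::= a c | c Expr; Atom1 ::= Expr Atom1 | ε

Directly left-recursive nonterminal: Atom.
For Atom: α = {Expr}, β = {d d, Factor d, Expr, Factor}. Rewrite as Atom → β Atom1 and Atom1 → α Atom1 | ε.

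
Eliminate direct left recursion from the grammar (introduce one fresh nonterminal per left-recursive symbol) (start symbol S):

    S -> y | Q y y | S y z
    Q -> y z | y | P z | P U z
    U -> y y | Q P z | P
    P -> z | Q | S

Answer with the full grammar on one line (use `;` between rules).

S -> y S' | Q y y S'; Q -> y z | y | P z | P U z; U -> y y | Q P z | P; P -> z | Q | S; S' -> y z S' | ε

Directly left-recursive nonterminal: S.
For S: α = {y z}, β = {y, Q y y}. Rewrite as S → β S' and S' → α S' | ε.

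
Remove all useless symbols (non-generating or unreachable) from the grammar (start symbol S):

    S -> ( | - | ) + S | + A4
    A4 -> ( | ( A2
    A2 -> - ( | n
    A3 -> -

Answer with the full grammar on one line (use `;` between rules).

S -> ( | - | ) + S | + A4; A4 -> ( | ( A2; A2 -> - ( | n

Generating nonterminals: {A2, A3, A4, S}.
Reachable from S after that: {A2, A4, S}.
Removed useless symbols: {A3} and every production mentioning them.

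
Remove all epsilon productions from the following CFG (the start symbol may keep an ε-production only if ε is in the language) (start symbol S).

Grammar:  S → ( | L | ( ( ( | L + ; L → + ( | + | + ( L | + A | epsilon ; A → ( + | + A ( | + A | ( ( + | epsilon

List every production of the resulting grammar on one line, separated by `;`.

S → ( | L | ( ( ( | L + | + | ε; L → + ( | + | + ( L | + A; A → ( + | + A ( | + ( | + A | + | ( ( +

Nullable nonterminals: {A, L, S}.
ε ∈ L(G) since S is nullable, so keep S → ε.
For each production, add variants omitting each subset of nullable occurrences: S → L + gives L + | +. A → + A ( gives + A ( | + (. A → + A gives + A | +.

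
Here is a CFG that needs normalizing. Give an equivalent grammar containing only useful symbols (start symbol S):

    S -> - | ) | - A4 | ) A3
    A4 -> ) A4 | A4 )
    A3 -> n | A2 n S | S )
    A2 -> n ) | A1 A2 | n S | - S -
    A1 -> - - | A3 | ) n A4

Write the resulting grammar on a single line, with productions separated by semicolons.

Generating nonterminals: {A1, A2, A3, S}.
Reachable from S after that: {A1, A2, A3, S}.
Removed useless symbols: {A4} and every production mentioning them.

S -> - | ) | ) A3; A3 -> n | A2 n S | S ); A2 -> n ) | A1 A2 | n S | - S -; A1 -> - - | A3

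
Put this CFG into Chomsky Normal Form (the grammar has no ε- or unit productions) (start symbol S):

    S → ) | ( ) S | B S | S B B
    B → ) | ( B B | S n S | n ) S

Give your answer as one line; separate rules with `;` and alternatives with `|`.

S → ) | X1 Y1 | B S | S Y2; B → ) | X1 Y3 | S Y4 | X3 Y5; X1 → (; X2 → ); X3 → n; Y1 → X2 S; Y2 → B B; Y3 → B B; Y4 → X3 S; Y5 → X2 S

Introduce a nonterminal for each terminal appearing in a rule of length ≥ 2: X1 → (, X2 → ), X3 → n.
Binarize each right-hand side of length ≥ 3 by chaining fresh nonterminals (Y1, Y2, …): affected rules were S → X1 X2 S; S → S B B; B → X1 B B; B → S X3 S.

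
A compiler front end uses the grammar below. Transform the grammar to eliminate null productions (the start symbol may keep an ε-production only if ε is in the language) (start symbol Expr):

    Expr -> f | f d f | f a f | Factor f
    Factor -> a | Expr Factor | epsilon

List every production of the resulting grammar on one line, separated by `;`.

Nullable nonterminals: {Factor}.
ε ∉ L(G), so no ε-production is kept.
For each production, add variants omitting each subset of nullable occurrences: Factor → Expr Factor gives Expr Factor | Expr.

Expr -> f | f d f | f a f | Factor f; Factor -> a | Expr Factor | Expr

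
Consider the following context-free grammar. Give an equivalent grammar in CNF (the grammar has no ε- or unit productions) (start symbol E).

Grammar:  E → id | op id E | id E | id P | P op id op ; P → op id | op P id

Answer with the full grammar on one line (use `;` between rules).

Introduce a nonterminal for each terminal appearing in a rule of length ≥ 2: X1 → op, X2 → id.
Binarize each right-hand side of length ≥ 3 by chaining fresh nonterminals (Y1, Y2, …): affected rules were E → X1 X2 E; E → P X1 X2 X1; P → X1 P X2.

E → id | X1 Y1 | X2 E | X2 P | P Y2; P → X1 X2 | X1 Y4; X1 → op; X2 → id; Y1 → X2 E; Y2 → X1 Y3; Y3 → X2 X1; Y4 → P X2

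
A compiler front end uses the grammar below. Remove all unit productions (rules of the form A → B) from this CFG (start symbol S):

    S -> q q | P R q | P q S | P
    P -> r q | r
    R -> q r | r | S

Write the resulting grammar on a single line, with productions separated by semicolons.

Unit pairs: R ⇒* {P, S}; S ⇒* {P}.
For each unit pair (A, B), copy every non-unit production of B to A, then drop all unit productions.

S -> q q | P R q | P q S | r q | r; P -> r q | r; R -> q q | P R q | P q S | r q | r | q r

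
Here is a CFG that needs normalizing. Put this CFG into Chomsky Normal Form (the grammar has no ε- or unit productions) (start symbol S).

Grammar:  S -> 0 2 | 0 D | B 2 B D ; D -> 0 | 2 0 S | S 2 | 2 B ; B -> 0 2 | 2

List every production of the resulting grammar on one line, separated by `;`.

S -> X1 X2 | X1 D | B Y1; D -> 0 | X2 Y3 | S X2 | X2 B; B -> X1 X2 | 2; X1 -> 0; X2 -> 2; Y1 -> X2 Y2; Y2 -> B D; Y3 -> X1 S

Introduce a nonterminal for each terminal appearing in a rule of length ≥ 2: X1 → 0, X2 → 2.
Binarize each right-hand side of length ≥ 3 by chaining fresh nonterminals (Y1, Y2, …): affected rules were S → B X2 B D; D → X2 X1 S.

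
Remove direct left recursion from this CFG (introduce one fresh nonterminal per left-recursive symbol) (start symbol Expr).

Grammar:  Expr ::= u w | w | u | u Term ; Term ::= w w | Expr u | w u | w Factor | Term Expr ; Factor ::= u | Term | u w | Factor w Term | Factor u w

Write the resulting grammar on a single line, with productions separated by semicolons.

Left recursion appears on Term, Factor.
For Term: α = {Expr}, β = {w w, Expr u, w u, w Factor}. Rewrite as Term → β Term1 and Term1 → α Term1 | ε.
For Factor: α = {w Term, u w}, β = {u, Term, u w}. Rewrite as Factor → β Factor1 and Factor1 → α Factor1 | ε.

Expr ::= u w | w | u | u Term; Term ::= w w Term1 | Expr u Term1 | w u Term1 | w Factor Term1; Factor ::= u Factor1 | Term Factor1 | u w Factor1; Term1 ::= Expr Term1 | ε; Factor1 ::= w Term Factor1 | u w Factor1 | ε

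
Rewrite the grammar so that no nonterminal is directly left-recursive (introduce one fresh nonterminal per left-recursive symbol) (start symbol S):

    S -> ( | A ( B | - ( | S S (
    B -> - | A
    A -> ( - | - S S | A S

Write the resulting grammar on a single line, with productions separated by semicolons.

S -> ( S' | A ( B S' | - ( S'; B -> - | A; A -> ( - A' | - S S A'; S' -> S ( S' | epsilon; A' -> S A' | epsilon

Left recursion appears on S, A.
For S: α = {S (}, β = {(, A ( B, - (}. Rewrite as S → β S' and S' → α S' | ε.
For A: α = {S}, β = {( -, - S S}. Rewrite as A → β A' and A' → α A' | ε.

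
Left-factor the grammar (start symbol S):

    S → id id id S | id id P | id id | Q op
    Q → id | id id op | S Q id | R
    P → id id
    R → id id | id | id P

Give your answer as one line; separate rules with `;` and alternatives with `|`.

S → Q op | id id S'; Q → S Q id | R | id Q'; P → id id; R → id R'; S' → id S | P | ε; Q' → ε | id op; R' → id | ε | P

S has alternatives sharing prefix 'id id': factor to S → id id S' with S' → id S | P | ε.
Q has alternatives sharing prefix 'id': factor to Q → id Q' with Q' → ε | id op.
R has alternatives sharing prefix 'id': factor to R → id R' with R' → id | ε | P.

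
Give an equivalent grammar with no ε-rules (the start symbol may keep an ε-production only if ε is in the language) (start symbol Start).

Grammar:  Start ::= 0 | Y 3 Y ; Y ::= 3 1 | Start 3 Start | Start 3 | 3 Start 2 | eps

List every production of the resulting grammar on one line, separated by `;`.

Nullable nonterminals: {Y}.
ε ∉ L(G), so no ε-production is kept.
For each production, add variants omitting each subset of nullable occurrences: Start → Y 3 Y gives Y 3 Y | Y 3 | 3 Y | 3.

Start ::= 0 | Y 3 Y | Y 3 | 3 Y | 3; Y ::= 3 1 | Start 3 Start | Start 3 | 3 Start 2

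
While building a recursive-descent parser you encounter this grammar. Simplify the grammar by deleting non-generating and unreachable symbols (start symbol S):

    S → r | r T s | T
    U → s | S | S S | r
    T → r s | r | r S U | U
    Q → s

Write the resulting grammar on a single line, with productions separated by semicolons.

S → r | r T s | T; U → s | S | S S | r; T → r s | r | r S U | U

Generating nonterminals: {Q, S, T, U}.
Reachable from S after that: {S, T, U}.
Removed useless symbols: {Q} and every production mentioning them.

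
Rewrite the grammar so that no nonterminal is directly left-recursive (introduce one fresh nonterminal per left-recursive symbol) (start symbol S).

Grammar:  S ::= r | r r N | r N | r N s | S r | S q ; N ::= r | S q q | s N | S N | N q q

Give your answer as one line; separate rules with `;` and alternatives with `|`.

S ::= r S' | r r N S' | r N S' | r N s S'; N ::= r N' | S q q N' | s N N' | S N N'; S' ::= r S' | q S' | ε; N' ::= q q N' | ε

Directly left-recursive nonterminals: S, N.
For S: α = {r, q}, β = {r, r r N, r N, r N s}. Rewrite as S → β S' and S' → α S' | ε.
For N: α = {q q}, β = {r, S q q, s N, S N}. Rewrite as N → β N' and N' → α N' | ε.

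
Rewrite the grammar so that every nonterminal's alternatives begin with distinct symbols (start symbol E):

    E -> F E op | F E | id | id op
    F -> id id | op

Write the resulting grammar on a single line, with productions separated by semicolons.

E -> F E E' | id E''; F -> id id | op; E' -> op | eps; E'' -> eps | op

E has alternatives sharing prefix 'F E': factor to E → F E E' with E' → op | ε.
E has alternatives sharing prefix 'id': factor to E → id E'' with E'' → ε | op.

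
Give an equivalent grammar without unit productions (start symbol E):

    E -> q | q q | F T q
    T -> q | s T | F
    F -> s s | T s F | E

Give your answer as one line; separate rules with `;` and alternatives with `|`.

E -> q | q q | F T q; T -> q | q q | F T q | s s | T s F | s T; F -> q | q q | F T q | s s | T s F

Unit pairs: F ⇒* {E}; T ⇒* {E, F}.
For each unit pair (A, B), copy every non-unit production of B to A, then drop all unit productions.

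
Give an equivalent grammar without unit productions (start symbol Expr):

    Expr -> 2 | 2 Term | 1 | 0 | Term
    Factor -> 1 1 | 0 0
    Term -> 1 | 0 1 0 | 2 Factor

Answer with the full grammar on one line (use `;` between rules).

Unit pairs: Expr ⇒* {Term}.
For every A with A ⇒* B via unit rules, add B's non-unit alternatives to A; then delete every rule of the form X → Y.

Expr -> 1 | 0 1 0 | 2 Factor | 2 | 2 Term | 0; Factor -> 1 1 | 0 0; Term -> 1 | 0 1 0 | 2 Factor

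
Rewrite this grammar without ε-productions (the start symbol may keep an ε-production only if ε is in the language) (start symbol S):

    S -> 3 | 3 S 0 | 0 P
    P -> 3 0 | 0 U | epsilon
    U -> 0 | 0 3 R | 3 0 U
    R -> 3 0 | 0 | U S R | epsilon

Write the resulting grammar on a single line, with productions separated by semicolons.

S -> 3 | 3 S 0 | 0 P | 0; P -> 3 0 | 0 U; U -> 0 | 0 3 R | 0 3 | 3 0 U; R -> 3 0 | 0 | U S R | U S

The nullable symbols are {P, R}.
ε ∉ L(G), so no ε-production is kept.
For each production, add variants omitting each subset of nullable occurrences: S → 0 P gives 0 P | 0. U → 0 3 R gives 0 3 R | 0 3. R → U S R gives U S R | U S.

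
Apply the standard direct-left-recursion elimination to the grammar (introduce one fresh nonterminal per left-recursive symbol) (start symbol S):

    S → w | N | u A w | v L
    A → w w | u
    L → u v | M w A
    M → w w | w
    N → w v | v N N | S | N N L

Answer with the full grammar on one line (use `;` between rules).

S → w | N | u A w | v L; A → w w | u; L → u v | M w A; M → w w | w; N → w v N' | v N N N' | S N'; N' → N L N' | ε

N is directly left-recursive.
For N: α = {N L}, β = {w v, v N N, S}. Rewrite as N → β N' and N' → α N' | ε.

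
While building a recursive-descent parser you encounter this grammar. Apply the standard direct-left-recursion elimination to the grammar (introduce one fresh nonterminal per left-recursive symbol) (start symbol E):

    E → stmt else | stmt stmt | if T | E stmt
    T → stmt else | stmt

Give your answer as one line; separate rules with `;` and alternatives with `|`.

Left recursion appears on E.
For E: α = {stmt}, β = {stmt else, stmt stmt, if T}. Rewrite as E → β E' and E' → α E' | ε.

E → stmt else E' | stmt stmt E' | if T E'; T → stmt else | stmt; E' → stmt E' | ε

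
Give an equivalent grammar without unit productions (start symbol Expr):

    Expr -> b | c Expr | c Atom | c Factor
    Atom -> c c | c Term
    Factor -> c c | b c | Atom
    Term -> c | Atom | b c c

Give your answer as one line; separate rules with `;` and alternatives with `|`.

Unit pairs: Factor ⇒* {Atom}; Term ⇒* {Atom}.
For each unit pair (A, B), copy every non-unit production of B to A, then drop all unit productions.

Expr -> b | c Expr | c Atom | c Factor; Atom -> c c | c Term; Factor -> c c | c Term | b c; Term -> c | b c c | c c | c Term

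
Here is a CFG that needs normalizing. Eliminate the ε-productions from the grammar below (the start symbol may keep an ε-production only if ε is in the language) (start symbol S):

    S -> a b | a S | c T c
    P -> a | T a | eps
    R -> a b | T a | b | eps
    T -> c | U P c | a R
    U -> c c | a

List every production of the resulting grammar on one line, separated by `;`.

S -> a b | a S | c T c; P -> a | T a; R -> a b | T a | b; T -> c | U P c | U c | a R | a; U -> c c | a

The nullable symbols are {P, R}.
ε ∉ L(G), so no ε-production is kept.
Add the nullable-subset variants: T → U P c gives U P c | U c. T → a R gives a R | a.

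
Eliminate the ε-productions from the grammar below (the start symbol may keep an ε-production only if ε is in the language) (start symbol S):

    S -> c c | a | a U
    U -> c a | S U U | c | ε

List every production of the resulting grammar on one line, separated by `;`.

S -> c c | a | a U; U -> c a | S U U | S U | S | c

Nullable set = {U}.
ε ∉ L(G), so no ε-production is kept.
Expand every rule over subsets of its nullable positions: U → S U U gives S U U | S U | S.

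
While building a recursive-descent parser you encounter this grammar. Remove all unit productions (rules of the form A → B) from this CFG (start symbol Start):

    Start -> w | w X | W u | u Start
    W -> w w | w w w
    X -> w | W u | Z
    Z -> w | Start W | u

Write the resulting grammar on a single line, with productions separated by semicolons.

Start -> w | w X | W u | u Start; W -> w w | w w w; X -> w | Start W | u | W u; Z -> w | Start W | u

Unit pairs: X ⇒* {Z}.
For each unit pair (A, B), copy every non-unit production of B to A, then drop all unit productions.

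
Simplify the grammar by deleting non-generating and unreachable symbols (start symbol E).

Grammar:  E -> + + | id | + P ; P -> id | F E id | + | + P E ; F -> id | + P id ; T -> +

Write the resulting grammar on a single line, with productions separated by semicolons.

E -> + + | id | + P; P -> id | F E id | + | + P E; F -> id | + P id

Generating nonterminals: {E, F, P, T}.
Reachable from E after that: {E, F, P}.
Removed useless symbols: {T} and every production mentioning them.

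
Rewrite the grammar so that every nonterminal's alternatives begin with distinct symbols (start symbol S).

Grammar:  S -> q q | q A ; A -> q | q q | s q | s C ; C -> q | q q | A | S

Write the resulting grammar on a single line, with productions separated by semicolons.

S -> q S'; A -> q A' | s A''; C -> A | S | q C'; S' -> q | A; A' -> ε | q; A'' -> q | C; C' -> ε | q

S has alternatives sharing prefix 'q': factor to S → q S' with S' → q | A.
A has alternatives sharing prefix 'q': factor to A → q A' with A' → ε | q.
A has alternatives sharing prefix 's': factor to A → s A'' with A'' → q | C.
C has alternatives sharing prefix 'q': factor to C → q C' with C' → ε | q.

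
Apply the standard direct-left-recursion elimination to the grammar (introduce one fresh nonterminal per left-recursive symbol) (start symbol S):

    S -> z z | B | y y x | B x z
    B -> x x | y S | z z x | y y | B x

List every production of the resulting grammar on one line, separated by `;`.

Directly left-recursive nonterminal: B.
For B: α = {x}, β = {x x, y S, z z x, y y}. Rewrite as B → β B' and B' → α B' | ε.

S -> z z | B | y y x | B x z; B -> x x B' | y S B' | z z x B' | y y B'; B' -> x B' | ε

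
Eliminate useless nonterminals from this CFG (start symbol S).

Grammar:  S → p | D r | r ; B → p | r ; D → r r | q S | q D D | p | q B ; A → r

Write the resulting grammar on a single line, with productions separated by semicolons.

Generating nonterminals: {A, B, D, S}.
Reachable from S after that: {B, D, S}.
Removed useless symbols: {A} and every production mentioning them.

S → p | D r | r; B → p | r; D → r r | q S | q D D | p | q B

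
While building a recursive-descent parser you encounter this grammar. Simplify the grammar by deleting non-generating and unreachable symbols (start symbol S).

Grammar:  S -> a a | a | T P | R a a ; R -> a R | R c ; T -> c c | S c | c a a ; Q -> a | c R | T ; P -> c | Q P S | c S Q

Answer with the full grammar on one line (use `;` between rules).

S -> a a | a | T P; T -> c c | S c | c a a; Q -> a | T; P -> c | Q P S | c S Q

Generating nonterminals: {P, Q, S, T}.
Reachable from S after that: {P, Q, S, T}.
Removed useless symbols: {R} and every production mentioning them.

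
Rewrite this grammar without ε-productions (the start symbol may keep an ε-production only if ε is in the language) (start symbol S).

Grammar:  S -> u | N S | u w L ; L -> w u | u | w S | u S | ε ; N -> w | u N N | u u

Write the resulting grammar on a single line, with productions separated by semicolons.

The nullable symbols are {L}.
ε ∉ L(G), so no ε-production is kept.
Add the nullable-subset variants: S → u w L gives u w L | u w.

S -> u | N S | u w L | u w; L -> w u | u | w S | u S; N -> w | u N N | u u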